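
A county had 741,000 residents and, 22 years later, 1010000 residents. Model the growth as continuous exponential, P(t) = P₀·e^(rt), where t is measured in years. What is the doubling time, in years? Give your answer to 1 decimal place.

r = ln(1010000/741000) / 22 = ln(1.36302) / 22 ≈ 0.014077 per year
doubling time = ln 2 / |r| = 0.69315 / 0.014077

doubling time ≈ 49.2 years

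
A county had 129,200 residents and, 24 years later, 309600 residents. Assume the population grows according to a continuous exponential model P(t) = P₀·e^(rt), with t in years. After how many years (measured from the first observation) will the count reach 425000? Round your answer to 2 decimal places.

t ≈ 32.70 years

r = ln(309600/129200) / 24 ≈ 0.036413 per year
t = ln(425000/129200) / r = 1.19073 / 0.036413 ≈ 32.7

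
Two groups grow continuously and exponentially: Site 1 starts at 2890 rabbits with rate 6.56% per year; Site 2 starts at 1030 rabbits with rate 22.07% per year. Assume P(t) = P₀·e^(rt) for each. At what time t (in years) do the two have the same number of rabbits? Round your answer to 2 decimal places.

2890·e^(0.0656t) = 1030·e^(0.2207t)
2890/1030 = e^((0.2207 − 0.0656)t) → ln(2.80583) = 0.1551·t
t = 1.0317 / 0.1551

t ≈ 6.65 years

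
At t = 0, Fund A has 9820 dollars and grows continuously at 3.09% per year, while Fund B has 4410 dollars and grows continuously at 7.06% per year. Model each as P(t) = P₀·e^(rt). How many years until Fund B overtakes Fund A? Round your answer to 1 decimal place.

t ≈ 20.2 years

9820·e^(0.0309t) = 4410·e^(0.0706t)
9820/4410 = e^((0.0706 − 0.0309)t) → ln(2.22676) = 0.0397·t
t = 0.80055 / 0.0397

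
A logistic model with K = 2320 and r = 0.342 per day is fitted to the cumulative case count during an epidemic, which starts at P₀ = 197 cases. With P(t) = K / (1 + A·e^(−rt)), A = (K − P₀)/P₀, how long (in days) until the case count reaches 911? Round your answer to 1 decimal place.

A = (2320 − 197)/197 = 10.77665
911 = 2320/(1 + 10.77665·e^(−0.342t)) → 1 + 10.77665·e^(−0.342t) = 2.54665
e^(−0.342t) = 0.143519 → t = ln(6.96773)/0.342 = 1.94129/0.342

t ≈ 5.7 days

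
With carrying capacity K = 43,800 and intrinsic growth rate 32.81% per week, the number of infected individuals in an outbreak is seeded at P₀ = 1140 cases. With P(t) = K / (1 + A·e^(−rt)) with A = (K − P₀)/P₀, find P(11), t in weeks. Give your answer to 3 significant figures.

A = (43800 − 1140)/1140 = 37.42105
P(11) = 43800 / (1 + 37.42105·e^(−0.3281·11)) = 43800 / (1 + 37.42105·0.027076)
= 43800 / 2.01322 ≈ 21756.19

≈ 21,800 cases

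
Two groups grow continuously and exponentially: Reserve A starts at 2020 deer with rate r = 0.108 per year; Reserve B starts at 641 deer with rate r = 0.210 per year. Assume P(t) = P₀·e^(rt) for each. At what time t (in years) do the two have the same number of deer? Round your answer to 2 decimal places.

t ≈ 11.25 years

2020·e^(0.108t) = 641·e^(0.21t)
2020/641 = e^((0.21 − 0.108)t) → ln(3.15133) = 0.102·t
t = 1.14782 / 0.102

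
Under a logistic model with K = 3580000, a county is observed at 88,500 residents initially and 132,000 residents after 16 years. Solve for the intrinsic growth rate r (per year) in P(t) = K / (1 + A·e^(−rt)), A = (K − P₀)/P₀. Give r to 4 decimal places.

r ≈ 0.0258 per year

A = (3580000 − 88500)/88500 = 39.45198
132000 = 3580000/(1 + 39.45198·e^(−r·16)) → e^(−16r) = (27.12121 − 1)/39.45198 = 0.662101
r = −ln(0.662101)/16 = 0.41234/16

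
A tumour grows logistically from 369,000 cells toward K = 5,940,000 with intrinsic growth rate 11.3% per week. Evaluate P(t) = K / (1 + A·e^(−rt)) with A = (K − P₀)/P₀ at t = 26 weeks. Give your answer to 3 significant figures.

A = (5940000 − 369000)/369000 = 15.09756
P(26) = 5940000 / (1 + 15.09756·e^(−0.113·26)) = 5940000 / (1 + 15.09756·0.052972)
= 5940000 / 1.79974 ≈ 3300474.08

≈ 3,300,000 cells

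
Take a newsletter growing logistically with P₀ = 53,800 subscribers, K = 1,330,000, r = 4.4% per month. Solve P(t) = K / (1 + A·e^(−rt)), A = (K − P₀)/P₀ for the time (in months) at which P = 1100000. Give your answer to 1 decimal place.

A = (1330000 − 53800)/53800 = 23.72119
1100000 = 1330000/(1 + 23.72119·e^(−0.044t)) → 1 + 23.72119·e^(−0.044t) = 1.20909
e^(−0.044t) = 0.008815 → t = ln(113.44917)/0.044 = 4.73135/0.044

t ≈ 107.5 months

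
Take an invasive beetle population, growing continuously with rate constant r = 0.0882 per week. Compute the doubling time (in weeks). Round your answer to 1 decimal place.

doubling time = ln(2) / |r| = 0.69315 / 0.0882

doubling time ≈ 7.9 weeks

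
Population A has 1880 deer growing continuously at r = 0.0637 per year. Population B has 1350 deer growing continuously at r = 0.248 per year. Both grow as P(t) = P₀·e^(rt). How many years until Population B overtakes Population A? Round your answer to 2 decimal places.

1880·e^(0.0637t) = 1350·e^(0.248t)
1880/1350 = e^((0.248 − 0.0637)t) → ln(1.39259) = 0.1843·t
t = 0.33117 / 0.1843

t ≈ 1.80 years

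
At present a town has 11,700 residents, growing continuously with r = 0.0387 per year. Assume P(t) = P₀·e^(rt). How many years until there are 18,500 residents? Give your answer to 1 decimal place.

18500 = 11700 · e^(0.0387·t)
t = ln(18500/11700) / 0.0387 = ln(1.5812) / 0.0387 = 0.45818 / 0.0387

t ≈ 11.8 years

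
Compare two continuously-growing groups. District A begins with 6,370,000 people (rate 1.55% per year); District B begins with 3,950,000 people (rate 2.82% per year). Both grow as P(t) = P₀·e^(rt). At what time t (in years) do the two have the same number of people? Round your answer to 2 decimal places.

6370000·e^(0.0155t) = 3950000·e^(0.0282t)
6370000/3950000 = e^((0.0282 − 0.0155)t) → ln(1.61266) = 0.0127·t
t = 0.47788 / 0.0127

t ≈ 37.63 years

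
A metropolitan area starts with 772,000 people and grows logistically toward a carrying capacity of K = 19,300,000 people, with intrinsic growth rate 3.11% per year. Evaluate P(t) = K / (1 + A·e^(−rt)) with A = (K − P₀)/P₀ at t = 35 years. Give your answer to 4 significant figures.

≈ 2,125,000 people

A = (19300000 − 772000)/772000 = 24
P(35) = 19300000 / (1 + 24·e^(−0.0311·35)) = 19300000 / (1 + 24·0.336721)
= 19300000 / 9.08131 ≈ 2125244.34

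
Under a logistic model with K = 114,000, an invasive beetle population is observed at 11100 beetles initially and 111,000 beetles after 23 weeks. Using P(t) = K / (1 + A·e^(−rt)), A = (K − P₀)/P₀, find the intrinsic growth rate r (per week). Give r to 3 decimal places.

r ≈ 0.254 per week

A = (114000 − 11100)/11100 = 9.27027
111000 = 114000/(1 + 9.27027·e^(−r·23)) → e^(−23r) = (1.02703 − 1)/9.27027 = 0.002915
r = −ln(0.002915)/23 = 5.83773/23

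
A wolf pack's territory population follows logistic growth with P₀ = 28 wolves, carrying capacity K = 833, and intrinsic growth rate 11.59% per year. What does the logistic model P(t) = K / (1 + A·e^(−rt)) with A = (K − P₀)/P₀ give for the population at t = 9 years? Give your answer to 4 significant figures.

A = (833 − 28)/28 = 28.75
P(9) = 833 / (1 + 28.75·e^(−0.1159·9)) = 833 / (1 + 28.75·0.352361)
= 833 / 11.13037 ≈ 74.84

≈ 74.84 wolves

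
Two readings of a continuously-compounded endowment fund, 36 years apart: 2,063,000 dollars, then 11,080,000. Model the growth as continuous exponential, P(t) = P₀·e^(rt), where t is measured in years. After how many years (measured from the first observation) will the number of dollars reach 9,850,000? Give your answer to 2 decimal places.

r = ln(11080000/2063000) / 36 ≈ 0.046694 per year
t = ln(9850000/2063000) / r = 1.56331 / 0.046694 ≈ 33.48

t ≈ 33.48 years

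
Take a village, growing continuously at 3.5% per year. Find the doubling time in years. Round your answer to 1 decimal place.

doubling time ≈ 19.8 years

doubling time = ln(2) / |r| = 0.69315 / 0.035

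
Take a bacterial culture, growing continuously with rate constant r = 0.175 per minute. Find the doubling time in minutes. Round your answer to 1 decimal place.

doubling time ≈ 4.0 minutes

doubling time = ln(2) / |r| = 0.69315 / 0.175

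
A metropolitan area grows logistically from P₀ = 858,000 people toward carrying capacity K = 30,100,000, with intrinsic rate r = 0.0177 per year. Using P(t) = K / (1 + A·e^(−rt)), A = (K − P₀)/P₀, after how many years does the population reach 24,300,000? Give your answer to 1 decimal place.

t ≈ 280.3 years

A = (30100000 − 858000)/858000 = 34.08159
24300000 = 30100000/(1 + 34.08159·e^(−0.0177t)) → 1 + 34.08159·e^(−0.0177t) = 1.23868
e^(−0.0177t) = 0.007003 → t = ln(142.79009)/0.0177 = 4.96138/0.0177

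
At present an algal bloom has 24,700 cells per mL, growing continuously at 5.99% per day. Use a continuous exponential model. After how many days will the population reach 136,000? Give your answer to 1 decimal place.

136000 = 24700 · e^(0.0599·t)
t = ln(136000/24700) / 0.0599 = ln(5.50607) / 0.0599 = 1.70585 / 0.0599

t ≈ 28.5 days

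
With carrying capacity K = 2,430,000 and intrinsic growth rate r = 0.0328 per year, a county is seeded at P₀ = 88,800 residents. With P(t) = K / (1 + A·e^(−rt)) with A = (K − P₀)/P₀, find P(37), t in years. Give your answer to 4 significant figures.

≈ 275,100 residents

A = (2430000 − 88800)/88800 = 26.36486
P(37) = 2430000 / (1 + 26.36486·e^(−0.0328·37)) = 2430000 / (1 + 26.36486·0.297126)
= 2430000 / 8.83368 ≈ 275083.58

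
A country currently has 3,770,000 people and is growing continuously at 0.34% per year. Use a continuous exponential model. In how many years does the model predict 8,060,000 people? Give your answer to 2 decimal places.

t ≈ 223.48 years

8060000 = 3770000 · e^(0.0034·t)
t = ln(8060000/3770000) / 0.0034 = ln(2.13793) / 0.0034 = 0.75984 / 0.0034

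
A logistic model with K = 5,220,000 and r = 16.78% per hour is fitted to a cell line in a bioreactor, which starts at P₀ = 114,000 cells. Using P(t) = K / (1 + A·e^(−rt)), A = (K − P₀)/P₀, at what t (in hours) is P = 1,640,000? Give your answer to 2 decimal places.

A = (5220000 − 114000)/114000 = 44.78947
1640000 = 5220000/(1 + 44.78947·e^(−0.1678t)) → 1 + 44.78947·e^(−0.1678t) = 3.18293
e^(−0.1678t) = 0.048737 → t = ln(20.51808)/0.1678 = 3.02131/0.1678

t ≈ 18.01 hours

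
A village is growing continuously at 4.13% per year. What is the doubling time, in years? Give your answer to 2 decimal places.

doubling time = ln(2) / |r| = 0.69315 / 0.0413

doubling time ≈ 16.78 years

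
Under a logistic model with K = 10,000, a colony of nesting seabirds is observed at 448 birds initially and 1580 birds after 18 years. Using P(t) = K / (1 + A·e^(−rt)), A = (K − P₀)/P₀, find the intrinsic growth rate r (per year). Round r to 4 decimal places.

A = (10000 − 448)/448 = 21.32143
1580 = 10000/(1 + 21.32143·e^(−r·18)) → e^(−18r) = (6.32911 − 1)/21.32143 = 0.249942
r = −ln(0.249942)/18 = 1.38653/18

r ≈ 0.0770 per year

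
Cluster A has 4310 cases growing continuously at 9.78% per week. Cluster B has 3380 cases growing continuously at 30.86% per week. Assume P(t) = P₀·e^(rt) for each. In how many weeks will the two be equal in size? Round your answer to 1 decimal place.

t ≈ 1.2 weeks

4310·e^(0.0978t) = 3380·e^(0.3086t)
4310/3380 = e^((0.3086 − 0.0978)t) → ln(1.27515) = 0.2108·t
t = 0.24306 / 0.2108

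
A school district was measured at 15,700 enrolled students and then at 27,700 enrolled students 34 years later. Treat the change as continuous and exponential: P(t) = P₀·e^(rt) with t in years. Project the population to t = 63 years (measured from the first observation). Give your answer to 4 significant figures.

≈ 44,960 enrolled students

r = ln(27700/15700) / 34 ≈ 0.016699 per year
P(63) = 15700 · e^(0.016699·63) = 15700 · 2.86351 ≈ 44957.08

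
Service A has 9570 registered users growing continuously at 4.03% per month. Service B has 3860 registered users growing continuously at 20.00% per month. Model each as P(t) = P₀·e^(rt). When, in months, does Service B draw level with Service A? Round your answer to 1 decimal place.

t ≈ 5.7 months

9570·e^(0.0403t) = 3860·e^(0.2t)
9570/3860 = e^((0.2 − 0.0403)t) → ln(2.47927) = 0.1597·t
t = 0.90797 / 0.1597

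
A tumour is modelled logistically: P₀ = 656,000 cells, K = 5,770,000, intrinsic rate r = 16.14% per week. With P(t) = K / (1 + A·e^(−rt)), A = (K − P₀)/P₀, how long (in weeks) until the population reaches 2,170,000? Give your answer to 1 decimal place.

t ≈ 9.6 weeks

A = (5770000 − 656000)/656000 = 7.79573
2170000 = 5770000/(1 + 7.79573·e^(−0.1614t)) → 1 + 7.79573·e^(−0.1614t) = 2.65899
e^(−0.1614t) = 0.212807 → t = ln(4.69909)/0.1614 = 1.54737/0.1614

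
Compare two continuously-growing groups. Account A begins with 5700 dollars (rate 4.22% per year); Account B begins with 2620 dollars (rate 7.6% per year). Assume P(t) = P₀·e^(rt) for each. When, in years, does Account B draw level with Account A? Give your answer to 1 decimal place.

t ≈ 23.0 years

5700·e^(0.0422t) = 2620·e^(0.076t)
5700/2620 = e^((0.076 − 0.0422)t) → ln(2.17557) = 0.0338·t
t = 0.77729 / 0.0338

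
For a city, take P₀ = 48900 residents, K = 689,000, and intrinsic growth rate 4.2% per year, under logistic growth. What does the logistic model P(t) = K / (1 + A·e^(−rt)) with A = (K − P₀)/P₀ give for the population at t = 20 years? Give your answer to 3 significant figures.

≈ 104,000 residents

A = (689000 − 48900)/48900 = 13.08998
P(20) = 689000 / (1 + 13.08998·e^(−0.042·20)) = 689000 / (1 + 13.08998·0.431711)
= 689000 / 6.65108 ≈ 103592.17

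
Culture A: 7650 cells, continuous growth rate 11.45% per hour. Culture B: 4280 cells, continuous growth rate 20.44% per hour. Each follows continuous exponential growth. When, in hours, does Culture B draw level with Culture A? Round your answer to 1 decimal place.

7650·e^(0.1145t) = 4280·e^(0.2044t)
7650/4280 = e^((0.2044 − 0.1145)t) → ln(1.78738) = 0.0899·t
t = 0.58075 / 0.0899

t ≈ 6.5 hours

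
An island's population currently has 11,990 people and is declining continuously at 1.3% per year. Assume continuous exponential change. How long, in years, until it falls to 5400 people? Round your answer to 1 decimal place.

5400 = 11990 · e^(-0.013·t)
t = ln(5400/11990) / -0.013 = ln(0.45038) / -0.013 = -0.79767 / -0.013

t ≈ 61.4 years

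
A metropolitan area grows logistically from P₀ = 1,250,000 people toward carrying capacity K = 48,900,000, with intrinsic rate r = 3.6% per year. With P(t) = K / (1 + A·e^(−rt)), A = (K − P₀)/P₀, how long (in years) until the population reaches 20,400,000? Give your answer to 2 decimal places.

t ≈ 91.84 years

A = (48900000 − 1250000)/1250000 = 38.12
20400000 = 48900000/(1 + 38.12·e^(−0.036t)) → 1 + 38.12·e^(−0.036t) = 2.39706
e^(−0.036t) = 0.036649 → t = ln(27.28589)/0.036 = 3.30637/0.036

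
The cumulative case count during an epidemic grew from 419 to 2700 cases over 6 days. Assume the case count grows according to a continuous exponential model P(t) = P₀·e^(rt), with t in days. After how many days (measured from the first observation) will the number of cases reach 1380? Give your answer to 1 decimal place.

r = ln(2700/419) / 6 ≈ 0.310523 per day
t = ln(1380/419) / r = 1.19197 / 0.310523 ≈ 3.839

t ≈ 3.8 days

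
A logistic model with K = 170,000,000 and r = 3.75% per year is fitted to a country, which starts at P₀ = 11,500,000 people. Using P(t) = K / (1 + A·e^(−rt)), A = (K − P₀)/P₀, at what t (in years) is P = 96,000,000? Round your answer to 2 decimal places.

t ≈ 76.90 years

A = (170000000 − 11500000)/11500000 = 13.78261
96000000 = 170000000/(1 + 13.78261·e^(−0.0375t)) → 1 + 13.78261·e^(−0.0375t) = 1.77083
e^(−0.0375t) = 0.055928 → t = ln(17.88014)/0.0375 = 2.88369/0.0375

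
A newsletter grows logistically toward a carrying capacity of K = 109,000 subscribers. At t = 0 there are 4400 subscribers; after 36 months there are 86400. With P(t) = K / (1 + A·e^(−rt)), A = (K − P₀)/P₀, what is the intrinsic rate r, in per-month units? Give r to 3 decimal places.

r ≈ 0.125 per month

A = (109000 − 4400)/4400 = 23.77273
86400 = 109000/(1 + 23.77273·e^(−r·36)) → e^(−36r) = (1.26157 − 1)/23.77273 = 0.011003
r = −ln(0.011003)/36 = 4.50958/36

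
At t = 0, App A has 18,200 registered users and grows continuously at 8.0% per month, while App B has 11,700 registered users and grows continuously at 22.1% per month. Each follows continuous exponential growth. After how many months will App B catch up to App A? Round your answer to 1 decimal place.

t ≈ 3.1 months

18200·e^(0.08t) = 11700·e^(0.221t)
18200/11700 = e^((0.221 − 0.08)t) → ln(1.55556) = 0.141·t
t = 0.44183 / 0.141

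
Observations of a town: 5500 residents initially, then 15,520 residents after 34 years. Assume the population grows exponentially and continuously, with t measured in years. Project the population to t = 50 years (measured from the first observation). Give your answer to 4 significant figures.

r = ln(15520/5500) / 34 ≈ 0.030511 per year
P(50) = 5500 · e^(0.030511·50) = 5500 · 4.59772 ≈ 25287.47

≈ 25,290 residents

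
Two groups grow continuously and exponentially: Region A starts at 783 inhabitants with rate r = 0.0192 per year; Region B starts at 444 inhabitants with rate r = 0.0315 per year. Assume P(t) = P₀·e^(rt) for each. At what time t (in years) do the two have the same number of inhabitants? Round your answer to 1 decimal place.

783·e^(0.0192t) = 444·e^(0.0315t)
783/444 = e^((0.0315 − 0.0192)t) → ln(1.76351) = 0.0123·t
t = 0.56731 / 0.0123

t ≈ 46.1 years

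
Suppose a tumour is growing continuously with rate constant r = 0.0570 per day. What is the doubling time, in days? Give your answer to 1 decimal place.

doubling time = ln(2) / |r| = 0.69315 / 0.057

doubling time ≈ 12.2 days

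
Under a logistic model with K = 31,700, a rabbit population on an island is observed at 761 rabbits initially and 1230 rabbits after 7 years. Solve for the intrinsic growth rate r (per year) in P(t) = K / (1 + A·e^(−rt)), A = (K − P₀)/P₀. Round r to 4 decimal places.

r ≈ 0.0708 per year

A = (31700 − 761)/761 = 40.65572
1230 = 31700/(1 + 40.65572·e^(−r·7)) → e^(−7r) = (25.77236 − 1)/40.65572 = 0.60932
r = −ln(0.60932)/7 = 0.49541/7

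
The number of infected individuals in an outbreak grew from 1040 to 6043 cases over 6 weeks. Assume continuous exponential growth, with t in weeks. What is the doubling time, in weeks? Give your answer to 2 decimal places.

r = ln(6043/1040) / 6 = ln(5.81058) / 6 ≈ 0.29328 per week
doubling time = ln 2 / |r| = 0.69315 / 0.29328

doubling time ≈ 2.36 weeks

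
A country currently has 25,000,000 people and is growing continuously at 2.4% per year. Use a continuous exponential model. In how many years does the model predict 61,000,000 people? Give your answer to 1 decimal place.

61000000 = 25000000 · e^(0.024·t)
t = ln(61000000/25000000) / 0.024 = ln(2.44) / 0.024 = 0.892 / 0.024

t ≈ 37.2 years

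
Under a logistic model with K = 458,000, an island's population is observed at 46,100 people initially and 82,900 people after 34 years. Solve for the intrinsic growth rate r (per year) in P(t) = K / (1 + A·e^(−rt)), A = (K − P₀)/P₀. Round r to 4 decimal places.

r ≈ 0.0200 per year

A = (458000 − 46100)/46100 = 8.93492
82900 = 458000/(1 + 8.93492·e^(−r·34)) → e^(−34r) = (5.52473 − 1)/8.93492 = 0.506409
r = −ln(0.506409)/34 = 0.68041/34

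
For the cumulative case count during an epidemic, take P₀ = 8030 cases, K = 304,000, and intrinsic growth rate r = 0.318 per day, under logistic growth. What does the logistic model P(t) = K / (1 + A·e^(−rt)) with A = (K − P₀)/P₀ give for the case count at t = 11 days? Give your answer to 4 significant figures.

≈ 143,700 cases

A = (304000 − 8030)/8030 = 36.85803
P(11) = 304000 / (1 + 36.85803·e^(−0.318·11)) = 304000 / (1 + 36.85803·0.030258)
= 304000 / 2.11524 ≈ 143718.62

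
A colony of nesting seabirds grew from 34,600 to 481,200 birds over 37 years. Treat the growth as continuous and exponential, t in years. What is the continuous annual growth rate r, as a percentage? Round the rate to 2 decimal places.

481200 = 34600 · e^(r·37)
e^(37r) = 481200/34600 = 13.90751
r = ln(13.90751) / 37 = 2.63243 / 37

r ≈ 7.11% per year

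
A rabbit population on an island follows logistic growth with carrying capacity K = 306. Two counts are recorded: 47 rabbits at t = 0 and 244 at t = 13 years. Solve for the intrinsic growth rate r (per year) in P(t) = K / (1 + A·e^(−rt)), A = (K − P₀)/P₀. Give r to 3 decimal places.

A = (306 − 47)/47 = 5.51064
244 = 306/(1 + 5.51064·e^(−r·13)) → e^(−13r) = (1.2541 − 1)/5.51064 = 0.046111
r = −ln(0.046111)/13 = 3.07671/13

r ≈ 0.237 per year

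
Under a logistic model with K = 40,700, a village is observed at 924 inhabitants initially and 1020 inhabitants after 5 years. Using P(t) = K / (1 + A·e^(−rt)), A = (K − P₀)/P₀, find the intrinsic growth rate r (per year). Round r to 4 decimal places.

A = (40700 − 924)/924 = 43.04762
1020 = 40700/(1 + 43.04762·e^(−r·5)) → e^(−5r) = (39.90196 − 1)/43.04762 = 0.903696
r = −ln(0.903696)/5 = 0.10126/5

r ≈ 0.0203 per year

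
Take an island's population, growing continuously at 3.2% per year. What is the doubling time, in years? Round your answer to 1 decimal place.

doubling time = ln(2) / |r| = 0.69315 / 0.032

doubling time ≈ 21.7 years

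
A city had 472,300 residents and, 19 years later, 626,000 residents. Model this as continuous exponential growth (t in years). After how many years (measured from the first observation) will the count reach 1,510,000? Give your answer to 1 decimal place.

t ≈ 78.4 years

r = ln(626000/472300) / 19 ≈ 0.014828 per year
t = ln(1510000/472300) / r = 1.16225 / 0.014828 ≈ 78.381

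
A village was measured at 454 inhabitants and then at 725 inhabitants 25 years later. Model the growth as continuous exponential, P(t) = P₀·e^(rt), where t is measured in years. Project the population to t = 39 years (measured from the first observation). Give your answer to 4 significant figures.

r = ln(725/454) / 25 ≈ 0.018723 per year
P(39) = 454 · e^(0.018723·39) = 454 · 2.07549 ≈ 942.27

≈ 942.3 inhabitants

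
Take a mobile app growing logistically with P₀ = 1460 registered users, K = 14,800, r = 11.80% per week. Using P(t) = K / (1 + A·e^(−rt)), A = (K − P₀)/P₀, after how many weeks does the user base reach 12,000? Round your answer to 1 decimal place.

t ≈ 31.1 weeks

A = (14800 − 1460)/1460 = 9.13699
12000 = 14800/(1 + 9.13699·e^(−0.118t)) → 1 + 9.13699·e^(−0.118t) = 1.23333
e^(−0.118t) = 0.025537 → t = ln(39.15851)/0.118 = 3.66762/0.118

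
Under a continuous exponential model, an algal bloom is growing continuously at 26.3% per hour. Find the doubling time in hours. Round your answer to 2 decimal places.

doubling time = ln(2) / |r| = 0.69315 / 0.263

doubling time ≈ 2.64 hours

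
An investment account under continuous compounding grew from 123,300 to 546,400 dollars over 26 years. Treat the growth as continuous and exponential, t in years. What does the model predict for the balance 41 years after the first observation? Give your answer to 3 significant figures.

≈ 1,290,000 dollars

r = ln(546400/123300) / 26 ≈ 0.057259 per year
P(41) = 123300 · e^(0.057259·41) = 123300 · 10.46058 ≈ 1289789.77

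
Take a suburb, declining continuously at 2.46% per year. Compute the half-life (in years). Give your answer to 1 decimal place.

half-life ≈ 28.2 years

half-life = ln(2) / |r| = 0.69315 / 0.0246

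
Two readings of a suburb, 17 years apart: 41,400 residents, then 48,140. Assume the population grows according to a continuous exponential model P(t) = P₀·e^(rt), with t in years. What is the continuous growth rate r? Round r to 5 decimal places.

48140 = 41400 · e^(r·17)
e^(17r) = 48140/41400 = 1.1628
r = ln(1.1628) / 17 = 0.15083 / 17

r ≈ 0.00887 per year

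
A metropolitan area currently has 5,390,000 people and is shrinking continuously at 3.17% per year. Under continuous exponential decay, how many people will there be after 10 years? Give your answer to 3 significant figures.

P(10) = 5390000 · e^(-0.0317·10) = 5390000 · e^(-0.317)
= 5390000 · 0.72833 ≈ 3925702.77

≈ 3,930,000 people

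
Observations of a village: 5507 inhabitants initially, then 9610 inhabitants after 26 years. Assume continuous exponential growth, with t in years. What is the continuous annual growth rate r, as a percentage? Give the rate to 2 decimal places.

r ≈ 2.14% per year

9610 = 5507 · e^(r·26)
e^(26r) = 9610/5507 = 1.74505
r = ln(1.74505) / 26 = 0.55678 / 26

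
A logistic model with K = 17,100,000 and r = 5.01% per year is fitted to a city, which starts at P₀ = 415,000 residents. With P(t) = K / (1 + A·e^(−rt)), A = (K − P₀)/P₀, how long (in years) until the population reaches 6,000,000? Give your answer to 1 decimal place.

A = (17100000 − 415000)/415000 = 40.20482
6000000 = 17100000/(1 + 40.20482·e^(−0.0501t)) → 1 + 40.20482·e^(−0.0501t) = 2.85
e^(−0.0501t) = 0.046014 → t = ln(21.73233)/0.0501 = 3.0788/0.0501

t ≈ 61.5 years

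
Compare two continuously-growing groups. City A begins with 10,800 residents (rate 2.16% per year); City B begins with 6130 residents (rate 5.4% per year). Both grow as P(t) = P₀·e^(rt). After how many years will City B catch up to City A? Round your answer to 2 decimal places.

10800·e^(0.0216t) = 6130·e^(0.054t)
10800/6130 = e^((0.054 − 0.0216)t) → ln(1.76183) = 0.0324·t
t = 0.56635 / 0.0324

t ≈ 17.48 years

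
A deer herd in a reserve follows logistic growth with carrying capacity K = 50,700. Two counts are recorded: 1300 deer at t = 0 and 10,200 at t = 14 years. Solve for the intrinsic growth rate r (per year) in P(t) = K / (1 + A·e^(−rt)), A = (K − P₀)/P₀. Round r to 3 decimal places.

A = (50700 − 1300)/1300 = 38
10200 = 50700/(1 + 38·e^(−r·14)) → e^(−14r) = (4.97059 − 1)/38 = 0.104489
r = −ln(0.104489)/14 = 2.25867/14

r ≈ 0.161 per year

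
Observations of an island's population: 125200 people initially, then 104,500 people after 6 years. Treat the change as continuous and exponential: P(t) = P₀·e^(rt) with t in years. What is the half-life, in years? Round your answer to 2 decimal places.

r = ln(104500/125200) / 6 = ln(0.83466) / 6 ≈ -0.030121 per year
half-life = ln 2 / |r| = 0.69315 / 0.030121

half-life ≈ 23.01 years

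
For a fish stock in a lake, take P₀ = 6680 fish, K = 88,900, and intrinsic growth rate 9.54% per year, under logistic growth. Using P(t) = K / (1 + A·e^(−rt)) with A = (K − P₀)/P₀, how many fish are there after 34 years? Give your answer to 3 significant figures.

≈ 60,100 fish

A = (88900 − 6680)/6680 = 12.30838
P(34) = 88900 / (1 + 12.30838·e^(−0.0954·34)) = 88900 / (1 + 12.30838·0.039023)
= 88900 / 1.48031 ≈ 60054.91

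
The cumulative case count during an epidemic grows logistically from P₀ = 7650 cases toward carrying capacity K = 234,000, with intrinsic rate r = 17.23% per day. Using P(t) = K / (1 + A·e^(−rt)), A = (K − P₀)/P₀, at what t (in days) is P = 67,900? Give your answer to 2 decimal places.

A = (234000 − 7650)/7650 = 29.58824
67900 = 234000/(1 + 29.58824·e^(−0.1723t)) → 1 + 29.58824·e^(−0.1723t) = 3.44624
e^(−0.1723t) = 0.082676 → t = ln(12.09537)/0.1723 = 2.49282/0.1723

t ≈ 14.47 days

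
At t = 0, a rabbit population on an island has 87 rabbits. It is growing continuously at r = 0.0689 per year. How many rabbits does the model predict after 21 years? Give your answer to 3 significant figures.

P(21) = 87 · e^(0.0689·21) = 87 · e^(1.4469)
= 87 · 4.24992 ≈ 369.74

≈ 370 rabbits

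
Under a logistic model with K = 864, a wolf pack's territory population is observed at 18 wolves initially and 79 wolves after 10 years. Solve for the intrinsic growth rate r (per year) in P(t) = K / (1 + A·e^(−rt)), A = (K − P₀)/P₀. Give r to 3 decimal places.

A = (864 − 18)/18 = 47
79 = 864/(1 + 47·e^(−r·10)) → e^(−10r) = (10.93671 − 1)/47 = 0.211419
r = −ln(0.211419)/10 = 1.55391/10

r ≈ 0.155 per year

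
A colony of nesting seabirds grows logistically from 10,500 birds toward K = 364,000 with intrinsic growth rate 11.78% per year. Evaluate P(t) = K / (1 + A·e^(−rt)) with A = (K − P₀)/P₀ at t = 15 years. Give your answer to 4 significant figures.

≈ 53,910 birds

A = (364000 − 10500)/10500 = 33.66667
P(15) = 364000 / (1 + 33.66667·e^(−0.1178·15)) = 364000 / (1 + 33.66667·0.170845)
= 364000 / 6.75177 ≈ 53911.76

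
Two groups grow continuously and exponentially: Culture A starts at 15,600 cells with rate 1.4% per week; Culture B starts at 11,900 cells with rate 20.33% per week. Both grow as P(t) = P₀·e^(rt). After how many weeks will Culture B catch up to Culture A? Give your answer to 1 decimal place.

15600·e^(0.014t) = 11900·e^(0.2033t)
15600/11900 = e^((0.2033 − 0.014)t) → ln(1.31092) = 0.1893·t
t = 0.27073 / 0.1893

t ≈ 1.4 weeks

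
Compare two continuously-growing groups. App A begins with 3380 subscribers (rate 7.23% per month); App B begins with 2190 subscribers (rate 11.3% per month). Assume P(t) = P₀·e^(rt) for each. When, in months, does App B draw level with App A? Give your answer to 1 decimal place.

3380·e^(0.0723t) = 2190·e^(0.113t)
3380/2190 = e^((0.113 − 0.0723)t) → ln(1.54338) = 0.0407·t
t = 0.43397 / 0.0407

t ≈ 10.7 months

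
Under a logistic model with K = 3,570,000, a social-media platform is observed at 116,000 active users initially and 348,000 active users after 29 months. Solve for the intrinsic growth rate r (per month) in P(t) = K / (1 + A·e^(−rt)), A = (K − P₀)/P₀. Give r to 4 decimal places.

A = (3570000 − 116000)/116000 = 29.77586
348000 = 3570000/(1 + 29.77586·e^(−r·29)) → e^(−29r) = (10.25862 − 1)/29.77586 = 0.310944
r = −ln(0.310944)/29 = 1.16814/29

r ≈ 0.0403 per month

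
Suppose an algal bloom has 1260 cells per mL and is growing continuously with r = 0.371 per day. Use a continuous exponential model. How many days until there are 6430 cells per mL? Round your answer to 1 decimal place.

6430 = 1260 · e^(0.371·t)
t = ln(6430/1260) / 0.371 = ln(5.10317) / 0.371 = 1.62986 / 0.371

t ≈ 4.4 days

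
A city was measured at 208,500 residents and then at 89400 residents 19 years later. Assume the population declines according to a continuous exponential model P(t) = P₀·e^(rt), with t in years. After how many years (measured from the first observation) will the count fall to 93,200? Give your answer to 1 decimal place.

t ≈ 18.1 years

r = ln(89400/208500) / 19 ≈ -0.044569 per year
t = ln(93200/208500) / r = -0.80519 / -0.044569 ≈ 18.066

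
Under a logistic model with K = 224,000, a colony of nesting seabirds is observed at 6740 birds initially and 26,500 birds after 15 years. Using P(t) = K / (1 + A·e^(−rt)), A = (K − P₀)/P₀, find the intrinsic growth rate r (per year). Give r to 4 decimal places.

r ≈ 0.0976 per year

A = (224000 − 6740)/6740 = 32.23442
26500 = 224000/(1 + 32.23442·e^(−r·15)) → e^(−15r) = (8.45283 − 1)/32.23442 = 0.231207
r = −ln(0.231207)/15 = 1.46444/15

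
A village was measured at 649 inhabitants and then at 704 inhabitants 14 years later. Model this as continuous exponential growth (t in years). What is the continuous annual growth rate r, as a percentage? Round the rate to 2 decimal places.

r ≈ 0.58% per year

704 = 649 · e^(r·14)
e^(14r) = 704/649 = 1.08475
r = ln(1.08475) / 14 = 0.08135 / 14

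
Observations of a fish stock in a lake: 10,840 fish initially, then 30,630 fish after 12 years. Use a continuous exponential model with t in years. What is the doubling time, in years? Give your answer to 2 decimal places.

doubling time ≈ 8.01 years

r = ln(30630/10840) / 12 = ln(2.82565) / 12 ≈ 0.086561 per year
doubling time = ln 2 / |r| = 0.69315 / 0.086561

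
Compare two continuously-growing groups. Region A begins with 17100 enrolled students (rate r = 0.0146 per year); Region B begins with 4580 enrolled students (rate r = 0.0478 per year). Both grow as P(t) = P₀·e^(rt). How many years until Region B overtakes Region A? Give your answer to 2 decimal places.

t ≈ 39.68 years

17100·e^(0.0146t) = 4580·e^(0.0478t)
17100/4580 = e^((0.0478 − 0.0146)t) → ln(3.73362) = 0.0332·t
t = 1.31738 / 0.0332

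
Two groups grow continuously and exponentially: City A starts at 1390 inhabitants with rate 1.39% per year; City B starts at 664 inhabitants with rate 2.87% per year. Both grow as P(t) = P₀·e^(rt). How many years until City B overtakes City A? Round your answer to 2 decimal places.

1390·e^(0.0139t) = 664·e^(0.0287t)
1390/664 = e^((0.0287 − 0.0139)t) → ln(2.09337) = 0.0148·t
t = 0.73878 / 0.0148

t ≈ 49.92 years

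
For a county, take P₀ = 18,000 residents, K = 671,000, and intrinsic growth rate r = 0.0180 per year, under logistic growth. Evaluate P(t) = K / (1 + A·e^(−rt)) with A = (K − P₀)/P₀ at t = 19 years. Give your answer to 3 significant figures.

A = (671000 − 18000)/18000 = 36.27778
P(19) = 671000 / (1 + 36.27778·e^(−0.018·19)) = 671000 / (1 + 36.27778·0.710348)
= 671000 / 26.76985 ≈ 25065.51

≈ 25,100 residents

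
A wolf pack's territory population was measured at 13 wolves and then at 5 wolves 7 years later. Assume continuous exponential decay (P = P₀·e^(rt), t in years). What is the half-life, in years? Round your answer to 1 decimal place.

half-life ≈ 5.1 years

r = ln(5/13) / 7 = ln(0.38462) / 7 ≈ -0.136502 per year
half-life = ln 2 / |r| = 0.69315 / 0.136502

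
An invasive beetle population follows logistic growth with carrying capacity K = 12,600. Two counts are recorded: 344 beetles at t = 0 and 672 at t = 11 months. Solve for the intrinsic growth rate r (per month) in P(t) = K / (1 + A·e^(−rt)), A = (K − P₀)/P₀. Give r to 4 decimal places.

r ≈ 0.0633 per month

A = (12600 − 344)/344 = 35.62791
672 = 12600/(1 + 35.62791·e^(−r·11)) → e^(−11r) = (18.75 − 1)/35.62791 = 0.498205
r = −ln(0.498205)/11 = 0.69674/11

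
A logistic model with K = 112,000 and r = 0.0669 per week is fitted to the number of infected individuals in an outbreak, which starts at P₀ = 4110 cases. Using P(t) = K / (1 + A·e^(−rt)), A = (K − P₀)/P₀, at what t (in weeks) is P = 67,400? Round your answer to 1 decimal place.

A = (112000 − 4110)/4110 = 26.25061
67400 = 112000/(1 + 26.25061·e^(−0.0669t)) → 1 + 26.25061·e^(−0.0669t) = 1.66172
e^(−0.0669t) = 0.025208 → t = ln(39.6702)/0.0669 = 3.6806/0.0669

t ≈ 55.0 weeks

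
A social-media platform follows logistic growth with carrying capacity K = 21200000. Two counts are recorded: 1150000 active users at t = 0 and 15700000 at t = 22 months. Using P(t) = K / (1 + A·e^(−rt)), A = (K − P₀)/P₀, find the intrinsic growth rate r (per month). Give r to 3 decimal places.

r ≈ 0.178 per month

A = (21200000 − 1150000)/1150000 = 17.43478
15700000 = 21200000/(1 + 17.43478·e^(−r·22)) → e^(−22r) = (1.35032 − 1)/17.43478 = 0.020093
r = −ln(0.020093)/22 = 3.90738/22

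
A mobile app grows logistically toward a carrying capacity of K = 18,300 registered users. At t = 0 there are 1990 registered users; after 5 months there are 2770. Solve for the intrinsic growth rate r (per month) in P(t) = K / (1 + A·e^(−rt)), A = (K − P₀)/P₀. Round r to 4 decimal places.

r ≈ 0.0759 per month

A = (18300 − 1990)/1990 = 8.19598
2770 = 18300/(1 + 8.19598·e^(−r·5)) → e^(−5r) = (6.6065 − 1)/8.19598 = 0.684055
r = −ln(0.684055)/5 = 0.37972/5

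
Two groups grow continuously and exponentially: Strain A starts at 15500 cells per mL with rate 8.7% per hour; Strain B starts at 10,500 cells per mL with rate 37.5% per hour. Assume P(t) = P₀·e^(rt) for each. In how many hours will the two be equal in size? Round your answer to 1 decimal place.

t ≈ 1.4 hours

15500·e^(0.087t) = 10500·e^(0.375t)
15500/10500 = e^((0.375 − 0.087)t) → ln(1.47619) = 0.288·t
t = 0.38946 / 0.288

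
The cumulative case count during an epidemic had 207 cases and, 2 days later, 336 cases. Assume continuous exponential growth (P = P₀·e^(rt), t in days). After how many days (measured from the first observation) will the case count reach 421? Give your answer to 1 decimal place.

t ≈ 2.9 days

r = ln(336/207) / 2 ≈ 0.242196 per day
t = ln(421/207) / r = 0.70991 / 0.242196 ≈ 2.931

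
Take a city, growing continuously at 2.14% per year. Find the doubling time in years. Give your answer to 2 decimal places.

doubling time = ln(2) / |r| = 0.69315 / 0.0214

doubling time ≈ 32.39 years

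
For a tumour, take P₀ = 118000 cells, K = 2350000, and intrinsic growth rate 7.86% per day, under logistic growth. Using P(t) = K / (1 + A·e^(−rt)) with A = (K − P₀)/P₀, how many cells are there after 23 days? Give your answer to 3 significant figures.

≈ 573,000 cells

A = (2350000 − 118000)/118000 = 18.91525
P(23) = 2350000 / (1 + 18.91525·e^(−0.0786·23)) = 2350000 / (1 + 18.91525·0.164015)
= 2350000 / 4.10238 ≈ 572838.58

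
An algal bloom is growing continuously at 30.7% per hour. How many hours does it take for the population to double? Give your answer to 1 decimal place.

doubling time = ln(2) / |r| = 0.69315 / 0.307

doubling time ≈ 2.3 hours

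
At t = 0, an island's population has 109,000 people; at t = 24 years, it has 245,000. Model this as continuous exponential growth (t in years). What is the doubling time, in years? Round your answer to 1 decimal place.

doubling time ≈ 20.5 years

r = ln(245000/109000) / 24 = ln(2.24771) / 24 ≈ 0.033746 per year
doubling time = ln 2 / |r| = 0.69315 / 0.033746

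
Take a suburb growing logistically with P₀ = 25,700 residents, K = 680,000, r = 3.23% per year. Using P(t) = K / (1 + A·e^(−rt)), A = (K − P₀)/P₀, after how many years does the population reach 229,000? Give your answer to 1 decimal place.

A = (680000 − 25700)/25700 = 25.45914
229000 = 680000/(1 + 25.45914·e^(−0.0323t)) → 1 + 25.45914·e^(−0.0323t) = 2.96943
e^(−0.0323t) = 0.077357 → t = ln(12.92715)/0.0323 = 2.55933/0.0323

t ≈ 79.2 years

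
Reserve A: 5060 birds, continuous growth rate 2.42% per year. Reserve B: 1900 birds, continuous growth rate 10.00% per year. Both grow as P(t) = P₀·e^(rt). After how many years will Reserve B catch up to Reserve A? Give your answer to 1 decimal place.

t ≈ 12.9 years

5060·e^(0.0242t) = 1900·e^(0.1t)
5060/1900 = e^((0.1 − 0.0242)t) → ln(2.66316) = 0.0758·t
t = 0.97951 / 0.0758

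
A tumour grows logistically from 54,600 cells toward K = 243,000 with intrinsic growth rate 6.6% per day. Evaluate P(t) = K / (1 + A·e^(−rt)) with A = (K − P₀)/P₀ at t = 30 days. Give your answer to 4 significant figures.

A = (243000 − 54600)/54600 = 3.45055
P(30) = 243000 / (1 + 3.45055·e^(−0.066·30)) = 243000 / (1 + 3.45055·0.138069)
= 243000 / 1.47641 ≈ 164587.9

≈ 164,600 cells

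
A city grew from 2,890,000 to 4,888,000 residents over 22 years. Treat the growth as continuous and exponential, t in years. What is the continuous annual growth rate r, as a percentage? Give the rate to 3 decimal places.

4888000 = 2890000 · e^(r·22)
e^(22r) = 4888000/2890000 = 1.69135
r = ln(1.69135) / 22 = 0.52553 / 22

r ≈ 2.389% per year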